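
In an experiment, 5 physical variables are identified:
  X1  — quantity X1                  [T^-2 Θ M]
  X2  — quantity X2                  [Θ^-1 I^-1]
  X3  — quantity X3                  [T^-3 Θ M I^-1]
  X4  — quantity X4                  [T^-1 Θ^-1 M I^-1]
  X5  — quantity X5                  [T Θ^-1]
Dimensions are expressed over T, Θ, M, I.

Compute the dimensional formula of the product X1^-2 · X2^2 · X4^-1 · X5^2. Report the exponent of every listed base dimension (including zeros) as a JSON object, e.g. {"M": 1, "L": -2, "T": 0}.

{"T": 7, "Θ": -5, "M": -3, "I": -1}

Exponent matrix [T,Θ,M,I] × [X1,X2,X3,X4,X5]:
  T: [-2  0 -3 -1  1]
  Θ: [ 1 -1  1 -1 -1]
  M: [ 1  0  1  1  0]
  I: [ 0 -1 -1 -1  0]
  [T]: (-2)·-2+(2)·0+(-1)·-1+(2)·1 = 7
  [Θ]: (-2)·1+(2)·-1+(-1)·-1+(2)·-1 = -5
  [M]: (-2)·1+(2)·0+(-1)·1+(2)·0 = -3
  [I]: (-2)·0+(2)·-1+(-1)·-1+(2)·0 = -1
⇒ T^7 Θ^-5 M^-3 I^-1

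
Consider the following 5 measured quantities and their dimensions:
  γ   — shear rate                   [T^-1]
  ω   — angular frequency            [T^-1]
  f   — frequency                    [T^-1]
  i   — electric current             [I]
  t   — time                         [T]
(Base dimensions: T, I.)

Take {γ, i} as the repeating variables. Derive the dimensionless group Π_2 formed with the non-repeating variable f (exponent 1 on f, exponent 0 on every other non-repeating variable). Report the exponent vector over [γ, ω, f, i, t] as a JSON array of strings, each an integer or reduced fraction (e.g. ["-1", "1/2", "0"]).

Exponent matrix [T,I] × [γ,ω,f,i,t]:
  T: [-1 -1 -1  0  1]
  I: [ 0  0  0  1  0]
Row reduction gives pivot columns γ,i; rank = 2
Pivot set = {γ,i}, free = {ω,f,t}
RREF:
  r0: [   1    1    1    0   -1]
  r1: [   0    0    0    1    0]
Fix exponent of f at 1, ω at 0, t at 0; solve each RREF row for its pivot's exponent:
  r0: exp(γ) + (1)·1 = 0 ⇒ exp(γ) = -1
  r1: exp(i) + (0)·1 = 0 ⇒ exp(i) = 0
Π_2 = γ^-1 · f

["-1", "0", "1", "0", "0"]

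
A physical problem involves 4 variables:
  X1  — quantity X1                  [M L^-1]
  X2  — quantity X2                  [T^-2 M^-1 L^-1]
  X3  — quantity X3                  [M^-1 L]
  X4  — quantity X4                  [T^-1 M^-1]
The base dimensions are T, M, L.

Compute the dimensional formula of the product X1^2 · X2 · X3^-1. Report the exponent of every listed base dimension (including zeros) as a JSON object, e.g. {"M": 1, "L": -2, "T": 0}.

{"T": -2, "M": 2, "L": -4}

Write exponents as rows T,M,L / cols X1,X2,X3,X4:
  T: [ 0 -2  0 -1]
  M: [ 1 -1 -1 -1]
  L: [-1 -1  1  0]
  [T]: (2)·0+(1)·-2+(-1)·0 = -2
  [M]: (2)·1+(1)·-1+(-1)·-1 = 2
  [L]: (2)·-1+(1)·-1+(-1)·1 = -4
⇒ T^-2 M^2 L^-4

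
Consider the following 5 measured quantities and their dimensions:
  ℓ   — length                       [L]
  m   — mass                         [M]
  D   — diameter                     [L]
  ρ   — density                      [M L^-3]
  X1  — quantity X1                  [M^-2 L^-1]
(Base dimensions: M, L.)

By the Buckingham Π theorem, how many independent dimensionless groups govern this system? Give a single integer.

Write exponents as rows M,L / cols ℓ,m,D,ρ,X1:
  M: [ 0  1  0  1 -2]
  L: [ 1  0  1 -3 -1]
Row reduction gives pivot columns ℓ,m; rank = 2
Π count = n − r = 5 − 2 = 3

3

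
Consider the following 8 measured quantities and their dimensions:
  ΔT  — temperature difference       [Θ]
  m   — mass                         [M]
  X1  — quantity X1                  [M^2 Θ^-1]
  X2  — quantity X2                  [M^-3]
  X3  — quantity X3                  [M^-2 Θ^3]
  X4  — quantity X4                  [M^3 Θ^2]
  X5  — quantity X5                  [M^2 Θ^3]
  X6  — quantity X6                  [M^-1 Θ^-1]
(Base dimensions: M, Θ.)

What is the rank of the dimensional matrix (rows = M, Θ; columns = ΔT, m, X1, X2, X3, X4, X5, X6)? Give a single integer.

2

Dimensional matrix (M×Θ by ΔT×m×X1×X2×X3×X4×X5×X6):
  M: [ 0  1  2 -3 -2  3  2 -1]
  Θ: [ 1  0 -1  0  3  2  3 -1]
RREF → pivots at {ΔT,m} ⇒ r = 2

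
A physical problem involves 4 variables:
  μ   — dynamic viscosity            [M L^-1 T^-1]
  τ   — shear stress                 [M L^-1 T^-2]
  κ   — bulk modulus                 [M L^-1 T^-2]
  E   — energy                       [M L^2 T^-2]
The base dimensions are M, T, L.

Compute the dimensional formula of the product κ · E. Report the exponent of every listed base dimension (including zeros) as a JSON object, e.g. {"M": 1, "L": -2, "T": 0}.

{"M": 2, "T": -4, "L": 1}

Write exponents as rows M,T,L / cols μ,τ,κ,E:
  M: [ 1  1  1  1]
  T: [-1 -2 -2 -2]
  L: [-1 -1 -1  2]
  [M]: (1)·1+(1)·1 = 2
  [T]: (1)·-2+(1)·-2 = -4
  [L]: (1)·-1+(1)·2 = 1
⇒ M^2 T^-4 L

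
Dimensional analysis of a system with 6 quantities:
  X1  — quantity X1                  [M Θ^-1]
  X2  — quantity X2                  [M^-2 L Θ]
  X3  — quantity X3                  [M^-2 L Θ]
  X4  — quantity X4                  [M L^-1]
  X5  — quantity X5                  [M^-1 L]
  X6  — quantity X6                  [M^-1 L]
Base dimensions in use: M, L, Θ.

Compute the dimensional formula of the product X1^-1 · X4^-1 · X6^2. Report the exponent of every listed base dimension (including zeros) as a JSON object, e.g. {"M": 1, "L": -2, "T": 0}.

{"M": -4, "L": 3, "Θ": 1}

Exponent matrix [M,L,Θ] × [X1,X2,X3,X4,X5,X6]:
  M: [ 1 -2 -2  1 -1 -1]
  L: [ 0  1  1 -1  1  1]
  Θ: [-1  1  1  0  0  0]
  [M]: (-1)·1+(-1)·1+(2)·-1 = -4
  [L]: (-1)·0+(-1)·-1+(2)·1 = 3
  [Θ]: (-1)·-1+(-1)·0+(2)·0 = 1
⇒ M^-4 L^3 Θ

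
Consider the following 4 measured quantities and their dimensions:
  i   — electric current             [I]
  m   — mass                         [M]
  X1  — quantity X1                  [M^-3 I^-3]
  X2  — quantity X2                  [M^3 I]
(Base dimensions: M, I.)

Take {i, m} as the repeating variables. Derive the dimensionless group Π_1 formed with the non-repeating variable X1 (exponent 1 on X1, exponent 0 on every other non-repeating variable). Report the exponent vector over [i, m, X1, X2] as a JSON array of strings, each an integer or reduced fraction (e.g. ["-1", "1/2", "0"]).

Exponent matrix [M,I] × [i,m,X1,X2]:
  M: [ 0  1 -3  3]
  I: [ 1  0 -3  1]
Row reduction gives pivot columns i,m; rank = 2
Pivot set = {i,m}, free = {X1,X2}
RREF:
  r0: [   1    0   -3    1]
  r1: [   0    1   -3    3]
Fix exponent of X1 at 1, X2 at 0; solve each RREF row for its pivot's exponent:
  r0: exp(i) + (-3)·1 = 0 ⇒ exp(i) = 3
  r1: exp(m) + (-3)·1 = 0 ⇒ exp(m) = 3
Π_1 = i^3 · m^3 · X1

["3", "3", "1", "0"]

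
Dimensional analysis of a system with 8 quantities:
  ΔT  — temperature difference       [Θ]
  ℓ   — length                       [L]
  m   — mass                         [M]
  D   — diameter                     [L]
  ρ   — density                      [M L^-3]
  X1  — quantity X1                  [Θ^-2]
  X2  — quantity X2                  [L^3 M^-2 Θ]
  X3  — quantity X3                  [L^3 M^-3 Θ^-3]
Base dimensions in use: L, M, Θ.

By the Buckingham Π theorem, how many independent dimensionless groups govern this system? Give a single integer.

Write exponents as rows L,M,Θ / cols ΔT,ℓ,m,D,ρ,X1,X2,X3:
  L: [ 0  1  0  1 -3  0  3  3]
  M: [ 0  0  1  0  1  0 -2 -3]
  Θ: [ 1  0  0  0  0 -2  1 -3]
Echelon form has 3 nonzero rows (pivots: ΔT,ℓ,m)
Π count = n − r = 8 − 3 = 5

5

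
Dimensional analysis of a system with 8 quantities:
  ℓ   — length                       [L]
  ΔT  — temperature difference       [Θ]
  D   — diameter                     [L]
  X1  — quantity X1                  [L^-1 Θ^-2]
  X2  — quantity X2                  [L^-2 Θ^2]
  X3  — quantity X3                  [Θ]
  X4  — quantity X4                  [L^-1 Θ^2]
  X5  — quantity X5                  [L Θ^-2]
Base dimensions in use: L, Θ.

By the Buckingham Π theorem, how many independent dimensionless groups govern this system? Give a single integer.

Exponent matrix [L,Θ] × [ℓ,ΔT,D,X1,X2,X3,X4,X5]:
  L: [ 1  0  1 -1 -2  0 -1  1]
  Θ: [ 0  1  0 -2  2  1  2 -2]
RREF → pivots at {ℓ,ΔT} ⇒ r = 2
n=8, r=2 ⇒ 6 dimensionless groups

6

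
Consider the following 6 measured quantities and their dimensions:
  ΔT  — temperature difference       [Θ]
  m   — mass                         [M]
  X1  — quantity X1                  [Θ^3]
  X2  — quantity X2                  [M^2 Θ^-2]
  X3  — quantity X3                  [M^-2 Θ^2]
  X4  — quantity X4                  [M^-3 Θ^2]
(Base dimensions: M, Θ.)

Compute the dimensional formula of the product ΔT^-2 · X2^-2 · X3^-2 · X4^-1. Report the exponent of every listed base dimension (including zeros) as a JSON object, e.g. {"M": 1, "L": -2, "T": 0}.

Exponent matrix [M,Θ] × [ΔT,m,X1,X2,X3,X4]:
  M: [ 0  1  0  2 -2 -3]
  Θ: [ 1  0  3 -2  2  2]
  [M]: (-2)·0+(-2)·2+(-2)·-2+(-1)·-3 = 3
  [Θ]: (-2)·1+(-2)·-2+(-2)·2+(-1)·2 = -4
⇒ M^3 Θ^-4

{"M": 3, "Θ": -4}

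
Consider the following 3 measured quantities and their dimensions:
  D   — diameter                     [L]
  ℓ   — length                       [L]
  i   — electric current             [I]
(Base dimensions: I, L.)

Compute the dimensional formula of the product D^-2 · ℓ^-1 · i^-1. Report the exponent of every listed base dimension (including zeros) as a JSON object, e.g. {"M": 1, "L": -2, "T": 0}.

{"I": -1, "L": -3}

Dimensional matrix (I×L by D×ℓ×i):
  I: [ 0  0  1]
  L: [ 1  1  0]
  [I]: (-2)·0+(-1)·0+(-1)·1 = -1
  [L]: (-2)·1+(-1)·1+(-1)·0 = -3
⇒ I^-1 L^-3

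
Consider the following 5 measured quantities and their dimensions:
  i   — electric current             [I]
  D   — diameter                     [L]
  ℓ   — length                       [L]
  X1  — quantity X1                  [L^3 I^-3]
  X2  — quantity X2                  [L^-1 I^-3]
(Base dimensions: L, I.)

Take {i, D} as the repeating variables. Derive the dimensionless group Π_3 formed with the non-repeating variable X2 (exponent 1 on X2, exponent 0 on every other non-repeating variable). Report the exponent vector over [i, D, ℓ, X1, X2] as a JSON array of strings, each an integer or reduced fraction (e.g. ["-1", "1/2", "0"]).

Exponent matrix [L,I] × [i,D,ℓ,X1,X2]:
  L: [ 0  1  1  3 -1]
  I: [ 1  0  0 -3 -3]
Row reduction gives pivot columns i,D; rank = 2
Repeat: i,D; free: ℓ,X1,X2
RREF:
  r0: [   1    0    0   -3   -3]
  r1: [   0    1    1    3   -1]
Fix exponent of X2 at 1, ℓ at 0, X1 at 0; solve each RREF row for its pivot's exponent:
  r0: exp(i) + (-3)·1 = 0 ⇒ exp(i) = 3
  r1: exp(D) + (-1)·1 = 0 ⇒ exp(D) = 1
Π_3 = i^3 · D · X2

["3", "1", "0", "0", "1"]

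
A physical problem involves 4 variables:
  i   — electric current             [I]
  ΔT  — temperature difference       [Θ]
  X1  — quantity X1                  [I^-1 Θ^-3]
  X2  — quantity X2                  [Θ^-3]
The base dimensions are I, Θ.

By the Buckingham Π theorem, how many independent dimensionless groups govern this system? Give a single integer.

Write exponents as rows I,Θ / cols i,ΔT,X1,X2:
  I: [ 1  0 -1  0]
  Θ: [ 0  1 -3 -3]
RREF → pivots at {i,ΔT} ⇒ r = 2
n=4, r=2 ⇒ 2 dimensionless groups

2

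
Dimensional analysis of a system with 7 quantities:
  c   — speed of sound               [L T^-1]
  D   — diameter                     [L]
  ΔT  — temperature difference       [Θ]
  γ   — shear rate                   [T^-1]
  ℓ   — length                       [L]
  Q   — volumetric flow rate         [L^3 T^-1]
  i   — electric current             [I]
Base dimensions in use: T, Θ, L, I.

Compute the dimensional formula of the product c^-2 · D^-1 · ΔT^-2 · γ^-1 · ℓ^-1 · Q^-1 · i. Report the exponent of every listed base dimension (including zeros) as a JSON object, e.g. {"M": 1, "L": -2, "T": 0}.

{"T": 4, "Θ": -2, "L": -7, "I": 1}

Dimensional matrix (T×Θ×L×I by c×D×ΔT×γ×ℓ×Q×i):
  T: [-1  0  0 -1  0 -1  0]
  Θ: [ 0  0  1  0  0  0  0]
  L: [ 1  1  0  0  1  3  0]
  I: [ 0  0  0  0  0  0  1]
  [T]: (-2)·-1+(-1)·0+(-2)·0+(-1)·-1+(-1)·0+(-1)·-1+(1)·0 = 4
  [Θ]: (-2)·0+(-1)·0+(-2)·1+(-1)·0+(-1)·0+(-1)·0+(1)·0 = -2
  [L]: (-2)·1+(-1)·1+(-2)·0+(-1)·0+(-1)·1+(-1)·3+(1)·0 = -7
  [I]: (-2)·0+(-1)·0+(-2)·0+(-1)·0+(-1)·0+(-1)·0+(1)·1 = 1
⇒ T^4 Θ^-2 L^-7 I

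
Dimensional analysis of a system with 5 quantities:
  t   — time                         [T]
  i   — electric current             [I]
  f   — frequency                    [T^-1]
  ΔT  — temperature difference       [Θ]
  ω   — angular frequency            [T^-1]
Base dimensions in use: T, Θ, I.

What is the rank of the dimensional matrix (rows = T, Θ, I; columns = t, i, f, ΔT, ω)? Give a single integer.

Dimensional matrix (T×Θ×I by t×i×f×ΔT×ω):
  T: [ 1  0 -1  0 -1]
  Θ: [ 0  0  0  1  0]
  I: [ 0  1  0  0  0]
Echelon form has 3 nonzero rows (pivots: t,i,ΔT)

3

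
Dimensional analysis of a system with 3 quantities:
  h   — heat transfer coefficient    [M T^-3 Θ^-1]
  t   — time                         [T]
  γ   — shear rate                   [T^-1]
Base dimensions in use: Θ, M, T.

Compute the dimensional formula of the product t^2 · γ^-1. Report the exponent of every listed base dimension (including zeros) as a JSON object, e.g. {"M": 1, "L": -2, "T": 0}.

Write exponents as rows Θ,M,T / cols h,t,γ:
  Θ: [-1  0  0]
  M: [ 1  0  0]
  T: [-3  1 -1]
  [Θ]: (2)·0+(-1)·0 = 0
  [M]: (2)·0+(-1)·0 = 0
  [T]: (2)·1+(-1)·-1 = 3
⇒ T^3

{"Θ": 0, "M": 0, "T": 3}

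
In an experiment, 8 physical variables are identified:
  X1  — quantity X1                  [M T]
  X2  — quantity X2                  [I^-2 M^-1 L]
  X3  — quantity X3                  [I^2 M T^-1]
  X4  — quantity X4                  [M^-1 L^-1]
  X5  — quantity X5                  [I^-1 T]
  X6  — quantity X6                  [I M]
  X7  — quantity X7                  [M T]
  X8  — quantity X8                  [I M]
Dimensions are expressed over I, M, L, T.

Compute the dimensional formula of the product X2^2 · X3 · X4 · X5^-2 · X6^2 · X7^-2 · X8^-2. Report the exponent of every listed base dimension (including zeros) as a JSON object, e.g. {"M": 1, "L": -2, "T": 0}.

Write exponents as rows I,M,L,T / cols X1,X2,X3,X4,X5,X6,X7,X8:
  I: [ 0 -2  2  0 -1  1  0  1]
  M: [ 1 -1  1 -1  0  1  1  1]
  L: [ 0  1  0 -1  0  0  0  0]
  T: [ 1  0 -1  0  1  0  1  0]
  [I]: (2)·-2+(1)·2+(1)·0+(-2)·-1+(2)·1+(-2)·0+(-2)·1 = 0
  [M]: (2)·-1+(1)·1+(1)·-1+(-2)·0+(2)·1+(-2)·1+(-2)·1 = -4
  [L]: (2)·1+(1)·0+(1)·-1+(-2)·0+(2)·0+(-2)·0+(-2)·0 = 1
  [T]: (2)·0+(1)·-1+(1)·0+(-2)·1+(2)·0+(-2)·1+(-2)·0 = -5
⇒ M^-4 L T^-5

{"I": 0, "M": -4, "L": 1, "T": -5}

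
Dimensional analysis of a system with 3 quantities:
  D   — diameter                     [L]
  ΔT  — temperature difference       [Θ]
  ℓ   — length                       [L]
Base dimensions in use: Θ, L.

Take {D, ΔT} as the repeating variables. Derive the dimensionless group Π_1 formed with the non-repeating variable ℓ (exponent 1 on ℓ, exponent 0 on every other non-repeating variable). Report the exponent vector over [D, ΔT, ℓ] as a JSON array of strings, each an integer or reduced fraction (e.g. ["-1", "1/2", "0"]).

Write exponents as rows Θ,L / cols D,ΔT,ℓ:
  Θ: [ 0  1  0]
  L: [ 1  0  1]
RREF → pivots at {D,ΔT} ⇒ r = 2
Repeat: D,ΔT; free: ℓ
RREF:
  r0: [   1    0    1]
  r1: [   0    1    0]
Fix exponent of ℓ at 1; solve each RREF row for its pivot's exponent:
  r0: exp(D) + (1)·1 = 0 ⇒ exp(D) = -1
  r1: exp(ΔT) + (0)·1 = 0 ⇒ exp(ΔT) = 0
Π_1 = D^-1 · ℓ

["-1", "0", "1"]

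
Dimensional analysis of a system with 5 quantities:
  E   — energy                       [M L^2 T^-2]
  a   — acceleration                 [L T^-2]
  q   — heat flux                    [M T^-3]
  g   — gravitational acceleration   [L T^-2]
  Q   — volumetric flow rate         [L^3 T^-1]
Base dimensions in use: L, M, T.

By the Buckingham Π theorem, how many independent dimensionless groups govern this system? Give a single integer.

2

Write exponents as rows L,M,T / cols E,a,q,g,Q:
  L: [ 2  1  0  1  3]
  M: [ 1  0  1  0  0]
  T: [-2 -2 -3 -2 -1]
RREF → pivots at {E,a,q} ⇒ r = 3
5 vars − rank 3 = 2 Π groups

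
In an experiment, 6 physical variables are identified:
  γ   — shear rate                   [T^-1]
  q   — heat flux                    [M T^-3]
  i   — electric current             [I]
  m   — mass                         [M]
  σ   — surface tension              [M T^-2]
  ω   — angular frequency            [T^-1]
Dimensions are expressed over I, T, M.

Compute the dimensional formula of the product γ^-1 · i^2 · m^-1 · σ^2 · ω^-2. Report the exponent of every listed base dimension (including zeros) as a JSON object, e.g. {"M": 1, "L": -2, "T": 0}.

Dimensional matrix (I×T×M by γ×q×i×m×σ×ω):
  I: [ 0  0  1  0  0  0]
  T: [-1 -3  0  0 -2 -1]
  M: [ 0  1  0  1  1  0]
  [I]: (-1)·0+(2)·1+(-1)·0+(2)·0+(-2)·0 = 2
  [T]: (-1)·-1+(2)·0+(-1)·0+(2)·-2+(-2)·-1 = -1
  [M]: (-1)·0+(2)·0+(-1)·1+(2)·1+(-2)·0 = 1
⇒ I^2 T^-1 M

{"I": 2, "T": -1, "M": 1}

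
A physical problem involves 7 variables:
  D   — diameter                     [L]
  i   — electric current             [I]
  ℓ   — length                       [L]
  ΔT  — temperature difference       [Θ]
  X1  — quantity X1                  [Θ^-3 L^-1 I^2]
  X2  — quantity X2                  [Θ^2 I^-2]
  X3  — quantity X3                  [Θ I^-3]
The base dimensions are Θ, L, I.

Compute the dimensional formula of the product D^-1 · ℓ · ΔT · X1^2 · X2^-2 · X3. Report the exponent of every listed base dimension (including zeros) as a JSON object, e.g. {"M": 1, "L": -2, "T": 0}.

Exponent matrix [Θ,L,I] × [D,i,ℓ,ΔT,X1,X2,X3]:
  Θ: [ 0  0  0  1 -3  2  1]
  L: [ 1  0  1  0 -1  0  0]
  I: [ 0  1  0  0  2 -2 -3]
  [Θ]: (-1)·0+(1)·0+(1)·1+(2)·-3+(-2)·2+(1)·1 = -8
  [L]: (-1)·1+(1)·1+(1)·0+(2)·-1+(-2)·0+(1)·0 = -2
  [I]: (-1)·0+(1)·0+(1)·0+(2)·2+(-2)·-2+(1)·-3 = 5
⇒ Θ^-8 L^-2 I^5

{"Θ": -8, "L": -2, "I": 5}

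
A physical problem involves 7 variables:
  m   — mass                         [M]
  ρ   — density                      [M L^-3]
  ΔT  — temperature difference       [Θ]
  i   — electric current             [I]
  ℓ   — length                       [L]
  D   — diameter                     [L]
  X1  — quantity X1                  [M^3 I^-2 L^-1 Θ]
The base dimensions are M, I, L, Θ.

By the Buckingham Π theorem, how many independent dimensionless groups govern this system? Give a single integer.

3

Dimensional matrix (M×I×L×Θ by m×ρ×ΔT×i×ℓ×D×X1):
  M: [ 1  1  0  0  0  0  3]
  I: [ 0  0  0  1  0  0 -2]
  L: [ 0 -3  0  0  1  1 -1]
  Θ: [ 0  0  1  0  0  0  1]
Row reduction gives pivot columns m,ρ,ΔT,i; rank = 4
n=7, r=4 ⇒ 3 dimensionless groups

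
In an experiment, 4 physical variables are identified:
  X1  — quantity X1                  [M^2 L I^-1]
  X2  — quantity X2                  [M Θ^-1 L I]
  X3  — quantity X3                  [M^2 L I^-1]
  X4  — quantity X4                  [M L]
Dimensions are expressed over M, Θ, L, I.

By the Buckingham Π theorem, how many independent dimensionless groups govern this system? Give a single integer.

Write exponents as rows M,Θ,L,I / cols X1,X2,X3,X4:
  M: [ 2  1  2  1]
  Θ: [ 0 -1  0  0]
  L: [ 1  1  1  1]
  I: [-1  1 -1  0]
Echelon form has 3 nonzero rows (pivots: X1,X2,X4)
n=4, r=3 ⇒ 1 dimensionless group

1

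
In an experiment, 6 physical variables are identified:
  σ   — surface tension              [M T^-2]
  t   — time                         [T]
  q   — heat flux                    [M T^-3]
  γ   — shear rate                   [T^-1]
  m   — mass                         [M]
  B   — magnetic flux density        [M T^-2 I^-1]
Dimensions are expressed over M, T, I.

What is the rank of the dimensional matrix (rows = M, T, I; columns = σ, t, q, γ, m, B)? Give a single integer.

Exponent matrix [M,T,I] × [σ,t,q,γ,m,B]:
  M: [ 1  0  1  0  1  1]
  T: [-2  1 -3 -1  0 -2]
  I: [ 0  0  0  0  0 -1]
Row reduction gives pivot columns σ,t,B; rank = 3

3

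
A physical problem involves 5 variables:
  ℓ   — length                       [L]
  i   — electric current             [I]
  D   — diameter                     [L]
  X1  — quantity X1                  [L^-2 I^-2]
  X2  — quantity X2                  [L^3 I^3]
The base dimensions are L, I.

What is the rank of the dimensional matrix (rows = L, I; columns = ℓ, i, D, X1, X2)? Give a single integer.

Write exponents as rows L,I / cols ℓ,i,D,X1,X2:
  L: [ 1  0  1 -2  3]
  I: [ 0  1  0 -2  3]
Echelon form has 2 nonzero rows (pivots: ℓ,i)

2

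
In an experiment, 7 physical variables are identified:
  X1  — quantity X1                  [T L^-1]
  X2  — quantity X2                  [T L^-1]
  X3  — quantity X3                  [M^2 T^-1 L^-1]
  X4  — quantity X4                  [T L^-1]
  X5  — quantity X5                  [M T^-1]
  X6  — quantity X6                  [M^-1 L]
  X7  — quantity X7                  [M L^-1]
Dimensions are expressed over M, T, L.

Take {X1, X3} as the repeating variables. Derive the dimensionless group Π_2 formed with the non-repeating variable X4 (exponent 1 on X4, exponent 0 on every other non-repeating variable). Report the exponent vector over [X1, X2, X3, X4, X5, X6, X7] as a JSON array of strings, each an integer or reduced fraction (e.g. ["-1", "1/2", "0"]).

Dimensional matrix (M×T×L by X1×X2×X3×X4×X5×X6×X7):
  M: [ 0  0  2  0  1 -1  1]
  T: [ 1  1 -1  1 -1  0  0]
  L: [-1 -1 -1 -1  0  1 -1]
Echelon form has 2 nonzero rows (pivots: X1,X3)
Repeat: X1,X3; free: X2,X4,X5,X6,X7
RREF:
  r0: [   1    1    0    1 -1/2 -1/2  1/2]
  r1: [   0    0    1    0  1/2 -1/2  1/2]
  r2: [   0    0    0    0    0    0    0]
Fix exponent of X4 at 1, X2 at 0, X5 at 0, X6 at 0, X7 at 0; solve each RREF row for its pivot's exponent:
  r0: exp(X1) + (1)·1 = 0 ⇒ exp(X1) = -1
  r1: exp(X3) + (0)·1 = 0 ⇒ exp(X3) = 0
Π_2 = X1^-1 · X4

["-1", "0", "0", "1", "0", "0", "0"]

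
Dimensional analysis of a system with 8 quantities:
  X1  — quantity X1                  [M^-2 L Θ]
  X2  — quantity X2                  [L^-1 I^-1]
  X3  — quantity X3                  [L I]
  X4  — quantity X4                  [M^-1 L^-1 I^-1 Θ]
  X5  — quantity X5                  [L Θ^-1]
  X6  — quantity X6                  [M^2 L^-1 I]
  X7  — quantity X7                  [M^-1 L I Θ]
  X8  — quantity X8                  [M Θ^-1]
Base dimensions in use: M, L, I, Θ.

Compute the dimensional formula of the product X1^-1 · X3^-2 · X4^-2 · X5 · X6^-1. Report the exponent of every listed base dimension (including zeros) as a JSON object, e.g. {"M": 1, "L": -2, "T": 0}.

{"M": 2, "L": 1, "I": -1, "Θ": -4}

Exponent matrix [M,L,I,Θ] × [X1,X2,X3,X4,X5,X6,X7,X8]:
  M: [-2  0  0 -1  0  2 -1  1]
  L: [ 1 -1  1 -1  1 -1  1  0]
  I: [ 0 -1  1 -1  0  1  1  0]
  Θ: [ 1  0  0  1 -1  0  1 -1]
  [M]: (-1)·-2+(-2)·0+(-2)·-1+(1)·0+(-1)·2 = 2
  [L]: (-1)·1+(-2)·1+(-2)·-1+(1)·1+(-1)·-1 = 1
  [I]: (-1)·0+(-2)·1+(-2)·-1+(1)·0+(-1)·1 = -1
  [Θ]: (-1)·1+(-2)·0+(-2)·1+(1)·-1+(-1)·0 = -4
⇒ M^2 L I^-1 Θ^-4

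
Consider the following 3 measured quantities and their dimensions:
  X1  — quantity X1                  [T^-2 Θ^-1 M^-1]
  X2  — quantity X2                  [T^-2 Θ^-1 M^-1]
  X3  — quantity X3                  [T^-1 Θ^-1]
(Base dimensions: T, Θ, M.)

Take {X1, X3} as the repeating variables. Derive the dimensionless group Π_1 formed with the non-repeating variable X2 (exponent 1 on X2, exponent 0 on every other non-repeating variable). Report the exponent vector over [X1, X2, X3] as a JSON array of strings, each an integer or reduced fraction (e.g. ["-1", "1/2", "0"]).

["-1", "1", "0"]

Dimensional matrix (T×Θ×M by X1×X2×X3):
  T: [-2 -2 -1]
  Θ: [-1 -1 -1]
  M: [-1 -1  0]
RREF → pivots at {X1,X3} ⇒ r = 2
Repeat: X1,X3; free: X2
RREF:
  r0: [   1    1    0]
  r1: [   0    0    1]
  r2: [   0    0    0]
Fix exponent of X2 at 1; solve each RREF row for its pivot's exponent:
  r0: exp(X1) + (1)·1 = 0 ⇒ exp(X1) = -1
  r1: exp(X3) + (0)·1 = 0 ⇒ exp(X3) = 0
Π_1 = X1^-1 · X2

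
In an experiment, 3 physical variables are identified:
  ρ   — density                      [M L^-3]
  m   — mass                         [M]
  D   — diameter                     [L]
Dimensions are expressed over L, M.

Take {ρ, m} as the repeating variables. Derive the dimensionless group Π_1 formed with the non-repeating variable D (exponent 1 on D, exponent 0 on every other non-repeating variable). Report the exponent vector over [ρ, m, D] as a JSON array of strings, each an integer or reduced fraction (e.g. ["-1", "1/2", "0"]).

["1/3", "-1/3", "1"]

Dimensional matrix (L×M by ρ×m×D):
  L: [-3  0  1]
  M: [ 1  1  0]
Echelon form has 2 nonzero rows (pivots: ρ,m)
Pivot set = {ρ,m}, free = {D}
RREF:
  r0: [   1    0 -1/3]
  r1: [   0    1  1/3]
Fix exponent of D at 1; solve each RREF row for its pivot's exponent:
  r0: exp(ρ) + (-1/3)·1 = 0 ⇒ exp(ρ) = 1/3
  r1: exp(m) + (1/3)·1 = 0 ⇒ exp(m) = -1/3
Π_1 = ρ^(1/3) · m^(-1/3) · D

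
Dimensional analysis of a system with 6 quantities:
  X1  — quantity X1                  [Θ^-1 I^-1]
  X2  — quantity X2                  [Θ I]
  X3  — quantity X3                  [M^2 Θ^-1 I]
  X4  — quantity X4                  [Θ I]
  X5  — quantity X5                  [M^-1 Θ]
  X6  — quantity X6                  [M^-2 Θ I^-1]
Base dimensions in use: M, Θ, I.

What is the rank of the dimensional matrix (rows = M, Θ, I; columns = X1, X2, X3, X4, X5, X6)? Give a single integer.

Dimensional matrix (M×Θ×I by X1×X2×X3×X4×X5×X6):
  M: [ 0  0  2  0 -1 -2]
  Θ: [-1  1 -1  1  1  1]
  I: [-1  1  1  1  0 -1]
Echelon form has 2 nonzero rows (pivots: X1,X3)

2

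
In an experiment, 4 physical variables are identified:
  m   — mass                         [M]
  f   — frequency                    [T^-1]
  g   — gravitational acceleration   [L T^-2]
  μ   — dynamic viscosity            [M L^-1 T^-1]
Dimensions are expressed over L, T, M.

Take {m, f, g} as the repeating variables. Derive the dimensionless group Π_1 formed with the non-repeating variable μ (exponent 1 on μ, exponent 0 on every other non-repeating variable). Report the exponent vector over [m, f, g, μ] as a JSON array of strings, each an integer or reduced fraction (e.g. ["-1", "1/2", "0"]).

["-1", "-3", "1", "1"]

Exponent matrix [L,T,M] × [m,f,g,μ]:
  L: [ 0  0  1 -1]
  T: [ 0 -1 -2 -1]
  M: [ 1  0  0  1]
Echelon form has 3 nonzero rows (pivots: m,f,g)
Pivot set = {m,f,g}, free = {μ}
RREF:
  r0: [   1    0    0    1]
  r1: [   0    1    0    3]
  r2: [   0    0    1   -1]
Fix exponent of μ at 1; solve each RREF row for its pivot's exponent:
  r0: exp(m) + (1)·1 = 0 ⇒ exp(m) = -1
  r1: exp(f) + (3)·1 = 0 ⇒ exp(f) = -3
  r2: exp(g) + (-1)·1 = 0 ⇒ exp(g) = 1
Π_1 = m^-1 · f^-3 · g · μ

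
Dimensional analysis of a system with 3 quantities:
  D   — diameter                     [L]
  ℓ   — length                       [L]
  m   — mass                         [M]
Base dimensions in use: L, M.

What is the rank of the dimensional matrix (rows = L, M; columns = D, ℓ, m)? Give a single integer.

2

Exponent matrix [L,M] × [D,ℓ,m]:
  L: [ 1  1  0]
  M: [ 0  0  1]
Echelon form has 2 nonzero rows (pivots: D,m)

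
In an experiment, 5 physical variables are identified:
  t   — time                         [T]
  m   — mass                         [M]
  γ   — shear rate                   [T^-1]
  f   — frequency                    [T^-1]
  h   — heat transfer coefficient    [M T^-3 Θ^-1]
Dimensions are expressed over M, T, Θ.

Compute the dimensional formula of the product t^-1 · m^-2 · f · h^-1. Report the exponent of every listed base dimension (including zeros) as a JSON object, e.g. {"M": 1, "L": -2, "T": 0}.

{"M": -3, "T": 1, "Θ": 1}

Dimensional matrix (M×T×Θ by t×m×γ×f×h):
  M: [ 0  1  0  0  1]
  T: [ 1  0 -1 -1 -3]
  Θ: [ 0  0  0  0 -1]
  [M]: (-1)·0+(-2)·1+(1)·0+(-1)·1 = -3
  [T]: (-1)·1+(-2)·0+(1)·-1+(-1)·-3 = 1
  [Θ]: (-1)·0+(-2)·0+(1)·0+(-1)·-1 = 1
⇒ M^-3 T Θ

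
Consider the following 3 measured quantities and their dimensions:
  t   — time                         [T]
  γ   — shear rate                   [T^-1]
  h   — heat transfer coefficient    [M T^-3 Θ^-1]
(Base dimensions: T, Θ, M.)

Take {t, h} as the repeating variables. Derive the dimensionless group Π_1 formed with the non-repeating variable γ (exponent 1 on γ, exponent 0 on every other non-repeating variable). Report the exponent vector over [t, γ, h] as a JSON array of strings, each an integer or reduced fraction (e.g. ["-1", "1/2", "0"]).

Write exponents as rows T,Θ,M / cols t,γ,h:
  T: [ 1 -1 -3]
  Θ: [ 0  0 -1]
  M: [ 0  0  1]
RREF → pivots at {t,h} ⇒ r = 2
Repeat: t,h; free: γ
RREF:
  r0: [   1   -1    0]
  r1: [   0    0    1]
  r2: [   0    0    0]
Fix exponent of γ at 1; solve each RREF row for its pivot's exponent:
  r0: exp(t) + (-1)·1 = 0 ⇒ exp(t) = 1
  r1: exp(h) + (0)·1 = 0 ⇒ exp(h) = 0
Π_1 = t · γ

["1", "1", "0"]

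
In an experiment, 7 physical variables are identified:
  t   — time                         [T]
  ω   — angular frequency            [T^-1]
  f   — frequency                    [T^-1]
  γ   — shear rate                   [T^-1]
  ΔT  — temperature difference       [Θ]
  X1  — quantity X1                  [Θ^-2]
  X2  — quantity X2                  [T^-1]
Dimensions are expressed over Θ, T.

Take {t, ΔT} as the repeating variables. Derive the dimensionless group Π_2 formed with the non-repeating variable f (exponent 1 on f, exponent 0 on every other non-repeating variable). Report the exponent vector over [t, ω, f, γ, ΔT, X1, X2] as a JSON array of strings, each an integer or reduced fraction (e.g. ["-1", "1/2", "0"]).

Exponent matrix [Θ,T] × [t,ω,f,γ,ΔT,X1,X2]:
  Θ: [ 0  0  0  0  1 -2  0]
  T: [ 1 -1 -1 -1  0  0 -1]
Row reduction gives pivot columns t,ΔT; rank = 2
Repeat: t,ΔT; free: ω,f,γ,X1,X2
RREF:
  r0: [   1   -1   -1   -1    0    0   -1]
  r1: [   0    0    0    0    1   -2    0]
Fix exponent of f at 1, ω at 0, γ at 0, X1 at 0, X2 at 0; solve each RREF row for its pivot's exponent:
  r0: exp(t) + (-1)·1 = 0 ⇒ exp(t) = 1
  r1: exp(ΔT) + (0)·1 = 0 ⇒ exp(ΔT) = 0
Π_2 = t · f

["1", "0", "1", "0", "0", "0", "0"]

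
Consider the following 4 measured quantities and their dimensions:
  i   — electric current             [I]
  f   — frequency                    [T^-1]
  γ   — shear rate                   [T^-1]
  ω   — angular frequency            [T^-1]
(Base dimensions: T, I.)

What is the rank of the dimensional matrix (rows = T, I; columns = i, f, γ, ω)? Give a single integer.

2

Exponent matrix [T,I] × [i,f,γ,ω]:
  T: [ 0 -1 -1 -1]
  I: [ 1  0  0  0]
RREF → pivots at {i,f} ⇒ r = 2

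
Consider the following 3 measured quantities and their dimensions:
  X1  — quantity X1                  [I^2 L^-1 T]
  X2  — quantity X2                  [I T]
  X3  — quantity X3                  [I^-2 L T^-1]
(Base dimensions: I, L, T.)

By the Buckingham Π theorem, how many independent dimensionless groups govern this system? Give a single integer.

Exponent matrix [I,L,T] × [X1,X2,X3]:
  I: [ 2  1 -2]
  L: [-1  0  1]
  T: [ 1  1 -1]
Row reduction gives pivot columns X1,X2; rank = 2
n=3, r=2 ⇒ 1 dimensionless group

1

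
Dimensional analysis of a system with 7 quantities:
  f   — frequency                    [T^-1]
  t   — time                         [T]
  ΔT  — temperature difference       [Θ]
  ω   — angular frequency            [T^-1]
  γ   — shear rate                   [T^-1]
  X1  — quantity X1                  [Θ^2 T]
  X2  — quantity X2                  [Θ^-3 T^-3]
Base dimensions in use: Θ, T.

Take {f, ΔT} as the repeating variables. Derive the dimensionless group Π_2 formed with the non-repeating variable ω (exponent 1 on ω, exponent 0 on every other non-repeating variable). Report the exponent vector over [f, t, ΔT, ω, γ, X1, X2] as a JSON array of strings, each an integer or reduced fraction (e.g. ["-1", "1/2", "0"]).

["-1", "0", "0", "1", "0", "0", "0"]

Dimensional matrix (Θ×T by f×t×ΔT×ω×γ×X1×X2):
  Θ: [ 0  0  1  0  0  2 -3]
  T: [-1  1  0 -1 -1  1 -3]
Echelon form has 2 nonzero rows (pivots: f,ΔT)
Repeat: f,ΔT; free: t,ω,γ,X1,X2
RREF:
  r0: [   1   -1    0    1    1   -1    3]
  r1: [   0    0    1    0    0    2   -3]
Fix exponent of ω at 1, t at 0, γ at 0, X1 at 0, X2 at 0; solve each RREF row for its pivot's exponent:
  r0: exp(f) + (1)·1 = 0 ⇒ exp(f) = -1
  r1: exp(ΔT) + (0)·1 = 0 ⇒ exp(ΔT) = 0
Π_2 = f^-1 · ω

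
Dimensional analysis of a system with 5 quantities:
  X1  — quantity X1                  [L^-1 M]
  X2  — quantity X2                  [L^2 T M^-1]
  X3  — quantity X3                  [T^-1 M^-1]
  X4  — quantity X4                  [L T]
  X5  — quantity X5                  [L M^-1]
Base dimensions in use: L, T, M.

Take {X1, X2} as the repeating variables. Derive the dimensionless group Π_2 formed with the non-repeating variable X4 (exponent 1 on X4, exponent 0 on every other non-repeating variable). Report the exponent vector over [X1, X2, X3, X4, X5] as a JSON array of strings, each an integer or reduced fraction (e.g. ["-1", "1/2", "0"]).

Dimensional matrix (L×T×M by X1×X2×X3×X4×X5):
  L: [-1  2  0  1  1]
  T: [ 0  1 -1  1  0]
  M: [ 1 -1 -1  0 -1]
Row reduction gives pivot columns X1,X2; rank = 2
Pivot set = {X1,X2}, free = {X3,X4,X5}
RREF:
  r0: [   1    0   -2    1   -1]
  r1: [   0    1   -1    1    0]
  r2: [   0    0    0    0    0]
Fix exponent of X4 at 1, X3 at 0, X5 at 0; solve each RREF row for its pivot's exponent:
  r0: exp(X1) + (1)·1 = 0 ⇒ exp(X1) = -1
  r1: exp(X2) + (1)·1 = 0 ⇒ exp(X2) = -1
Π_2 = X1^-1 · X2^-1 · X4

["-1", "-1", "0", "1", "0"]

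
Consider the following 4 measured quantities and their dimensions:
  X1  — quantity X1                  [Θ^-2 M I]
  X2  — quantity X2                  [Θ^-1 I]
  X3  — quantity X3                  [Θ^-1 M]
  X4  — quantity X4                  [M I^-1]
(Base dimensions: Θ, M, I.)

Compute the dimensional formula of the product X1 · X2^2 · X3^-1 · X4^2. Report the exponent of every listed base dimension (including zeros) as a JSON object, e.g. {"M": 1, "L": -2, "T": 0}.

{"Θ": -3, "M": 2, "I": 1}

Dimensional matrix (Θ×M×I by X1×X2×X3×X4):
  Θ: [-2 -1 -1  0]
  M: [ 1  0  1  1]
  I: [ 1  1  0 -1]
  [Θ]: (1)·-2+(2)·-1+(-1)·-1+(2)·0 = -3
  [M]: (1)·1+(2)·0+(-1)·1+(2)·1 = 2
  [I]: (1)·1+(2)·1+(-1)·0+(2)·-1 = 1
⇒ Θ^-3 M^2 I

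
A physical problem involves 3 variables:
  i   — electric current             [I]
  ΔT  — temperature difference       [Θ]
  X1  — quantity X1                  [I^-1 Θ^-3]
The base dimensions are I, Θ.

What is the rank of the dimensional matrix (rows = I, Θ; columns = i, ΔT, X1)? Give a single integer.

Exponent matrix [I,Θ] × [i,ΔT,X1]:
  I: [ 1  0 -1]
  Θ: [ 0  1 -3]
Echelon form has 2 nonzero rows (pivots: i,ΔT)

2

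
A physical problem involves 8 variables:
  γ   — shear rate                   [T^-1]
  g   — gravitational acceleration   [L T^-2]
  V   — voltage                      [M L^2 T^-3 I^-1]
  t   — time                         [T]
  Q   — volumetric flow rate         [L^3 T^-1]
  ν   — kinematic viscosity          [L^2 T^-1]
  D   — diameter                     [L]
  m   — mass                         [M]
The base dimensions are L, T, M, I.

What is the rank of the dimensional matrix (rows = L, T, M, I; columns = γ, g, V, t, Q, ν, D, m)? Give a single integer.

4

Exponent matrix [L,T,M,I] × [γ,g,V,t,Q,ν,D,m]:
  L: [ 0  1  2  0  3  2  1  0]
  T: [-1 -2 -3  1 -1 -1  0  0]
  M: [ 0  0  1  0  0  0  0  1]
  I: [ 0  0 -1  0  0  0  0  0]
RREF → pivots at {γ,g,V,m} ⇒ r = 4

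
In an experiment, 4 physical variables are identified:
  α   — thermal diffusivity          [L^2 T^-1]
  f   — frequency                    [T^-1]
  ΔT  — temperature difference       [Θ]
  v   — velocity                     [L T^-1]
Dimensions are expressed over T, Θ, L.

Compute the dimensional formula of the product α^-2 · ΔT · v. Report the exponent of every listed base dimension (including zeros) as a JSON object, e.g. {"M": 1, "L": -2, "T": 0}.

Exponent matrix [T,Θ,L] × [α,f,ΔT,v]:
  T: [-1 -1  0 -1]
  Θ: [ 0  0  1  0]
  L: [ 2  0  0  1]
  [T]: (-2)·-1+(1)·0+(1)·-1 = 1
  [Θ]: (-2)·0+(1)·1+(1)·0 = 1
  [L]: (-2)·2+(1)·0+(1)·1 = -3
⇒ T Θ L^-3

{"T": 1, "Θ": 1, "L": -3}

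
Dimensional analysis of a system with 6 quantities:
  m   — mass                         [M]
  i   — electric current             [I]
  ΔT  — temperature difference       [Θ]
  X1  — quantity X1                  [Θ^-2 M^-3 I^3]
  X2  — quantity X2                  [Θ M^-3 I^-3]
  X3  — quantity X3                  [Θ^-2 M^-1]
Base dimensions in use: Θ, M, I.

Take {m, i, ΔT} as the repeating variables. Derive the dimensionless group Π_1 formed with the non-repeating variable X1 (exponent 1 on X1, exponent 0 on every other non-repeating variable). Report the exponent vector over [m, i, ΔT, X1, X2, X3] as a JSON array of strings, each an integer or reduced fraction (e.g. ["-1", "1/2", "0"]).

["3", "-3", "2", "1", "0", "0"]

Dimensional matrix (Θ×M×I by m×i×ΔT×X1×X2×X3):
  Θ: [ 0  0  1 -2  1 -2]
  M: [ 1  0  0 -3 -3 -1]
  I: [ 0  1  0  3 -3  0]
Row reduction gives pivot columns m,i,ΔT; rank = 3
Repeat: m,i,ΔT; free: X1,X2,X3
RREF:
  r0: [   1    0    0   -3   -3   -1]
  r1: [   0    1    0    3   -3    0]
  r2: [   0    0    1   -2    1   -2]
Fix exponent of X1 at 1, X2 at 0, X3 at 0; solve each RREF row for its pivot's exponent:
  r0: exp(m) + (-3)·1 = 0 ⇒ exp(m) = 3
  r1: exp(i) + (3)·1 = 0 ⇒ exp(i) = -3
  r2: exp(ΔT) + (-2)·1 = 0 ⇒ exp(ΔT) = 2
Π_1 = m^3 · i^-3 · ΔT^2 · X1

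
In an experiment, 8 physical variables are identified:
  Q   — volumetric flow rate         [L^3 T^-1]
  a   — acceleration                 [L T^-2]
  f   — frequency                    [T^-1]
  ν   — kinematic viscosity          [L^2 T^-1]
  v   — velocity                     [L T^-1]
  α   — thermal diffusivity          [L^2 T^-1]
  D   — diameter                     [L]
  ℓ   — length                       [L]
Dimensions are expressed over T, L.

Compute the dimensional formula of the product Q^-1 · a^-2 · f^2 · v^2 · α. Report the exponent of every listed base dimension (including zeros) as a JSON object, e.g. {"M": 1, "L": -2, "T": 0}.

{"T": 0, "L": -1}

Dimensional matrix (T×L by Q×a×f×ν×v×α×D×ℓ):
  T: [-1 -2 -1 -1 -1 -1  0  0]
  L: [ 3  1  0  2  1  2  1  1]
  [T]: (-1)·-1+(-2)·-2+(2)·-1+(2)·-1+(1)·-1 = 0
  [L]: (-1)·3+(-2)·1+(2)·0+(2)·1+(1)·2 = -1
⇒ L^-1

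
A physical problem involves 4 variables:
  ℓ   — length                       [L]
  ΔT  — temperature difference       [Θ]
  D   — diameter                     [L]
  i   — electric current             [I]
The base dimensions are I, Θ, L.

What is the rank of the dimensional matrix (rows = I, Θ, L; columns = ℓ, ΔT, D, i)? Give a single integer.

3

Write exponents as rows I,Θ,L / cols ℓ,ΔT,D,i:
  I: [ 0  0  0  1]
  Θ: [ 0  1  0  0]
  L: [ 1  0  1  0]
Row reduction gives pivot columns ℓ,ΔT,i; rank = 3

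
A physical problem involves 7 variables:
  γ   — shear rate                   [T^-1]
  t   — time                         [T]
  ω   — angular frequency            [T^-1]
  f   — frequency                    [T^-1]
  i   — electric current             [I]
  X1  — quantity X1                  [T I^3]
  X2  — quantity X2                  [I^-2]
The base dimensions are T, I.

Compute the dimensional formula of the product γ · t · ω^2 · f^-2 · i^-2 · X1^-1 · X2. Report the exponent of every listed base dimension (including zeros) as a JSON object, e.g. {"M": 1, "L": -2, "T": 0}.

{"T": -1, "I": -7}

Write exponents as rows T,I / cols γ,t,ω,f,i,X1,X2:
  T: [-1  1 -1 -1  0  1  0]
  I: [ 0  0  0  0  1  3 -2]
  [T]: (1)·-1+(1)·1+(2)·-1+(-2)·-1+(-2)·0+(-1)·1+(1)·0 = -1
  [I]: (1)·0+(1)·0+(2)·0+(-2)·0+(-2)·1+(-1)·3+(1)·-2 = -7
⇒ T^-1 I^-7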